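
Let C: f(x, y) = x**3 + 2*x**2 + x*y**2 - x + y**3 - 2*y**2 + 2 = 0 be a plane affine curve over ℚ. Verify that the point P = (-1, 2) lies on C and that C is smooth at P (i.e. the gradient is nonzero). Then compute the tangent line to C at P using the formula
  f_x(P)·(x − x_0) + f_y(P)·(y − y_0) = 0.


Tangent line at P: 2*x + 2 = 0.

Step 1: f(-1, 2) = 0, so P lies on C.
Step 2: partial derivatives
  f_x(x, y) = 3*x**2 + 4*x + y**2 - 1, f_y(x, y) = 2*x*y + 3*y**2 - 4*y.
  f_x(P) = 2, f_y(P) = 0 (gradient nonzero, so P is smooth).
Step 3: tangent line at P: 2·(x − -1) + 0·(y − 2) = 0.
Expanding: 2*x + 2 = 0.


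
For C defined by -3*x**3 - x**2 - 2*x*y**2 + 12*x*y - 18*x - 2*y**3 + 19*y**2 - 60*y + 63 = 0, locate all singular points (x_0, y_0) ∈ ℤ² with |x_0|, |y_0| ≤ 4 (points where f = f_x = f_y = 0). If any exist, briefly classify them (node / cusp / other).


Singular points: {(0, 3)}; classification: node.

Compute partial derivatives:
  f_x = -9*x**2 - 2*x - 2*y**2 + 12*y - 18.
  f_y = -4*x*y + 12*x - 6*y**2 + 38*y - 60.
Scan x_0 ∈ {−4, ..., 4}. For each x_0, f_y(x_0, y) is a polynomial in y; find its integer roots y ∈ {−4, ..., 4}, then test f_x and f at those candidates.
  x = -4: f_y(-4, y) = -6*y**2 + 54*y - 108; vanishes at y ∈ {3}. (-4, 3): f_x = -136 ≠ 0.
  x = -3: f_y(-3, y) = -6*y**2 + 50*y - 96; vanishes at y ∈ {3}. (-3, 3): f_x = -75 ≠ 0.
  x = -2: f_y(-2, y) = -6*y**2 + 46*y - 84; vanishes at y ∈ {3}. (-2, 3): f_x = -32 ≠ 0.
  x = -1: f_y(-1, y) = -6*y**2 + 42*y - 72; vanishes at y ∈ {3, 4}. (-1, 3): f_x = -7 ≠ 0; (-1, 4): f_x = -9 ≠ 0.
  x = 0: f_y(0, y) = -6*y**2 + 38*y - 60; vanishes at y ∈ {3}. (0, 3): f_x = 0, f = 0 — SINGULAR.
  x = 1: f_y(1, y) = -6*y**2 + 34*y - 48; vanishes at y ∈ {3}. (1, 3): f_x = -11 ≠ 0.
  x = 2: f_y(2, y) = -6*y**2 + 30*y - 36; vanishes at y ∈ {2, 3}. (2, 2): f_x = -42 ≠ 0; (2, 3): f_x = -40 ≠ 0.
  x = 3: f_y(3, y) = -6*y**2 + 26*y - 24; vanishes at y ∈ {3}. (3, 3): f_x = -87 ≠ 0.
  x = 4: f_y(4, y) = -6*y**2 + 22*y - 12; vanishes at y ∈ {3}. (4, 3): f_x = -152 ≠ 0.
Only singular point on the grid: (0, 3).
Classify: substitute x = 0 + u, y = 3 + v and expand: f = -3*u**3 - u**2 - 2*u*v**2 - 2*v**3 + v**2.
No constant or linear terms (consistent with a singular point). Quadratic part: -u**2 + v**2. Cubic part: -3*u**3 - 2*u*v**2 - 2*v**3.
The quadratic part v**2 - u**2 = (v − u)(v + u) splits into two distinct linear factors, so there are two distinct tangent lines y − 3 = ±(x − 0) — this is a node (ordinary double point).
Classification: node.


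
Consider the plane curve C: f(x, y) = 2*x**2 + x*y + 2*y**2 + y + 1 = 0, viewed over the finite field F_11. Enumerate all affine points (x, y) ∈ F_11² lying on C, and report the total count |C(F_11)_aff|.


Affine F_11-points: {(0, 2), (0, 3), (2, 6), (2, 9), (4, 0), (4, 3), (6, 6), (6, 7), (7, 0), (7, 7), (10, 2), (10, 9)}; count = 12.

For each of the 121 pairs (x, y) ∈ F_11², evaluate f(x, y) mod 11. Record the zeros.
  x = 0: [0↦1, 1↦4, 2↦0, 3↦0, 4↦4, 5↦1, 6↦2, 7↦7, 8↦5, 9↦7, 10↦2]  zeros at y ∈ {2, 3}
  x = 1: [0↦3, 1↦7, 2↦4, 3↦5, 4↦10, 5↦8, 6↦10, 7↦5, 8↦4, 9↦7, 10↦3]  zeros at y ∈ ∅
  x = 2: [0↦9, 1↦3, 2↦1, 3↦3, 4↦9, 5↦8, 6↦0, 7↦7, 8↦7, 9↦0, 10↦8]  zeros at y ∈ {6, 9}
  x = 3: [0↦8, 1↦3, 2↦2, 3↦5, 4↦1, 5↦1, 6↦5, 7↦2, 8↦3, 9↦8, 10↦6]  zeros at y ∈ ∅
  x = 4: [0↦0, 1↦7, 2↦7, 3↦0, 4↦8, 5↦9, 6↦3, 7↦1, 8↦3, 9↦9, 10↦8]  zeros at y ∈ {0, 3}
  x = 5: [0↦7, 1↦4, 2↦5, 3↦10, 4↦8, 5↦10, 6↦5, 7↦4, 8↦7, 9↦3, 10↦3]  zeros at y ∈ ∅
  x = 6: [0↦7, 1↦5, 2↦7, 3↦2, 4↦1, 5↦4, 6↦0, 7↦0, 8↦4, 9↦1, 10↦2]  zeros at y ∈ {6, 7}
  x = 7: [0↦0, 1↦10, 2↦2, 3↦9, 4↦9, 5↦2, 6↦10, 7↦0, 8↦5, 9↦3, 10↦5]  zeros at y ∈ {0, 7}
  x = 8: [0↦8, 1↦8, 2↦1, 3↦9, 4↦10, 5↦4, 6↦2, 7↦4, 8↦10, 9↦9, 10↦1]  zeros at y ∈ ∅
  x = 9: [0↦9, 1↦10, 2↦4, 3↦2, 4↦4, 5↦10, 6↦9, 7↦1, 8↦8, 9↦8, 10↦1]  zeros at y ∈ ∅
  x = 10: [0↦3, 1↦5, 2↦0, 3↦10, 4↦2, 5↦9, 6↦9, 7↦2, 8↦10, 9↦0, 10↦5]  zeros at y ∈ {2, 9}
Collecting zeros: affine points = {(0, 2), (0, 3), (2, 6), (2, 9), (4, 0), (4, 3), (6, 6), (6, 7), (7, 0), (7, 7), (10, 2), (10, 9)}.
Total count |C(F_11)_aff| = 12.


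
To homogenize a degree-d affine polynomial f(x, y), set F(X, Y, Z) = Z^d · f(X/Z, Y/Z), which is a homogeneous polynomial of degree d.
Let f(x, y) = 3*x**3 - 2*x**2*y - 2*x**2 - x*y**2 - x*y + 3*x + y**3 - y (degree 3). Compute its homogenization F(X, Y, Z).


F(X, Y, Z) = 3*X**3 - 2*X**2*Y - 2*X**2*Z - X*Y**2 - X*Y*Z + 3*X*Z**2 + Y**3 - Y*Z**2

deg(f) = 3.
Substitute x = X/Z, y = Y/Z into f, then multiply by Z^3.
  monomial 3·x^3·y^0 ↦ 3·X^3·Y^0·Z^0.
  monomial -2·x^2·y^1 ↦ -2·X^2·Y^1·Z^0.
  monomial -2·x^2·y^0 ↦ -2·X^2·Y^0·Z^1.
  monomial -1·x^1·y^2 ↦ -1·X^1·Y^2·Z^0.
  monomial -1·x^1·y^1 ↦ -1·X^1·Y^1·Z^1.
  monomial 3·x^1·y^0 ↦ 3·X^1·Y^0·Z^2.
  monomial 1·x^0·y^3 ↦ 1·X^0·Y^3·Z^0.
  monomial -1·x^0·y^1 ↦ -1·X^0·Y^1·Z^2.
Collecting: F(X, Y, Z) = 3*X**3 - 2*X**2*Y - 2*X**2*Z - X*Y**2 - X*Y*Z + 3*X*Z**2 + Y**3 - Y*Z**2.


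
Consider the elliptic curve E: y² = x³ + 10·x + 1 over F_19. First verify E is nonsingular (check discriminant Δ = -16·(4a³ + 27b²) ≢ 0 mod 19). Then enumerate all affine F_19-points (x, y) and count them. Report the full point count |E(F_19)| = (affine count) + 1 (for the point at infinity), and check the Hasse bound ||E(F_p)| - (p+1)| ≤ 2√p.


Affine points = {(0, 1), (0, 18), (3, 1), (3, 18), (5, 9), (5, 10), (6, 7), (6, 12), (8, 2), (8, 17), (11, 6), (11, 13), (12, 5), (12, 14), (14, 4), (14, 15), (15, 7), (15, 12), (16, 1), (16, 18), (17, 7), (17, 12), (18, 3), (18, 16)}; affine count = 24; |E(F_19)| = 25.

Discriminant check: Δ ∝ 4a³ + 27b² = 4·10³ + 27·1² = 4·1000 + 27·1 ≡ 18 (mod 19). Nonzero ⇒ E is nonsingular.
For each x ∈ F_19, compute rhs = x³ + 10·x + 1 mod 19, then count y ∈ F_19 with y² ≡ rhs.
  x = 0: rhs = 1, matching y values: 1, 18 (2 points).
  x = 1: rhs = 12, matching y values: none (0 points).
  x = 2: rhs = 10, matching y values: none (0 points).
  x = 3: rhs = 1, matching y values: 1, 18 (2 points).
  x = 4: rhs = 10, matching y values: none (0 points).
  x = 5: rhs = 5, matching y values: 9, 10 (2 points).
  x = 6: rhs = 11, matching y values: 7, 12 (2 points).
  x = 7: rhs = 15, matching y values: none (0 points).
  x = 8: rhs = 4, matching y values: 2, 17 (2 points).
  x = 9: rhs = 3, matching y values: none (0 points).
  x = 10: rhs = 18, matching y values: none (0 points).
  x = 11: rhs = 17, matching y values: 6, 13 (2 points).
  x = 12: rhs = 6, matching y values: 5, 14 (2 points).
  x = 13: rhs = 10, matching y values: none (0 points).
  x = 14: rhs = 16, matching y values: 4, 15 (2 points).
  x = 15: rhs = 11, matching y values: 7, 12 (2 points).
  x = 16: rhs = 1, matching y values: 1, 18 (2 points).
  x = 17: rhs = 11, matching y values: 7, 12 (2 points).
  x = 18: rhs = 9, matching y values: 3, 16 (2 points).
Total affine count: 24.
Full point count |E(F_19)| = 24 + 1 = 25.
Hasse bound: |25 − (19+1)| = |5| = 5 ≤ 2√19 ≈ 8.7178 ✓.


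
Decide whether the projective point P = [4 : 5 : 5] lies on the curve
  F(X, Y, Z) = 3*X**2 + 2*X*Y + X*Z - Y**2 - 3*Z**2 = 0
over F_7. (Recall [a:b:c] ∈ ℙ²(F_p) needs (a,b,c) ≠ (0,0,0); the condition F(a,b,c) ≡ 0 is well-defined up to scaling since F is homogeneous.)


F(4,5,5) ≡ 1 (mod 7); P is NOT on the curve.

Evaluate F(4, 5, 5) term-by-term (mod 7).
  3*X**2 ↦ 3·16·1·1 = 48
  2*X*Y ↦ 2·4·5·1 = 40
  X*Z ↦ 1·4·1·5 = 20
  -Y**2 ↦ -1·1·25·1 = -25
  -3*Z**2 ↦ -3·1·1·25 = -75
Sum: F(4, 5, 5) = (48) + (40) + (20) + (-25) + (-75) = 8.
Reducing mod 7: 8 ≡ 1 (mod 7).
Since F(a, b, c) ≡ 1 ≠ 0 (mod 7), P does NOT lie on the curve.


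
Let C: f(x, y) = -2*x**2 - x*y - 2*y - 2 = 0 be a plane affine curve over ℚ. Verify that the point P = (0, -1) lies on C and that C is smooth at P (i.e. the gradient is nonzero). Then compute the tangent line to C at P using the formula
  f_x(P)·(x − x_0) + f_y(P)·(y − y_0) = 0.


Tangent line at P: x - 2*y - 2 = 0.

Step 1: f(0, -1) = 0, so P lies on C.
Step 2: partial derivatives
  f_x(x, y) = -4*x - y, f_y(x, y) = -x - 2.
  f_x(P) = 1, f_y(P) = -2 (gradient nonzero, so P is smooth).
Step 3: tangent line at P: 1·(x − 0) + -2·(y − -1) = 0.
Expanding: x - 2*y - 2 = 0.


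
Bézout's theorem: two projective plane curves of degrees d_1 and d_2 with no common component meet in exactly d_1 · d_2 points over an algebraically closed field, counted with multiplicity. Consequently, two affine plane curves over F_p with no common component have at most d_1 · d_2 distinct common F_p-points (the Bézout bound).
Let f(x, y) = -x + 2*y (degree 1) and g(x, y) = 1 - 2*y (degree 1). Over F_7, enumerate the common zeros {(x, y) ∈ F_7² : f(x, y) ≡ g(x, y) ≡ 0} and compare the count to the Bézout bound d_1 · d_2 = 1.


Common zeros: {(1, 4)}; count = 1; Bézout bound = 1.

deg(f) = 1, deg(g) = 1, so Bézout bound = 1.
Scan x ∈ F_7. For each x, list the y ∈ F_7 with f(x, y) ≡ 0 and those with g(x, y) ≡ 0 (mod 7); the common zeros in that column are the intersection.
  x = 0: f ≡ 0 at y ∈ {0}; g ≡ 0 at y ∈ {4}; common: ∅.
  x = 1: f ≡ 0 at y ∈ {4}; g ≡ 0 at y ∈ {4}; common: {4}.
  x = 2: f ≡ 0 at y ∈ {1}; g ≡ 0 at y ∈ {4}; common: ∅.
  x = 3: f ≡ 0 at y ∈ {5}; g ≡ 0 at y ∈ {4}; common: ∅.
  x = 4: f ≡ 0 at y ∈ {2}; g ≡ 0 at y ∈ {4}; common: ∅.
  x = 5: f ≡ 0 at y ∈ {6}; g ≡ 0 at y ∈ {4}; common: ∅.
  x = 6: f ≡ 0 at y ∈ {3}; g ≡ 0 at y ∈ {4}; common: ∅.
Collecting: common zeros = {(1, 4)}, so the count is 1.
Comparison with the Bézout bound: 1 ≤ 1 = deg(f)·deg(g), as expected for curves with no common component (the bound is attained).


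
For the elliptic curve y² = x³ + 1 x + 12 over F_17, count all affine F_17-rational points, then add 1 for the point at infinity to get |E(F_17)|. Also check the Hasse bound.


Affine points = {(3, 5), (3, 12), (6, 8), (6, 9), (9, 6), (9, 11), (10, 6), (10, 11), (12, 1), (12, 16), (14, 4), (14, 13), (15, 6), (15, 11)}; affine count = 14; |E(F_17)| = 15.

Discriminant check: Δ ∝ 4a³ + 27b² = 4·1³ + 27·12² = 4·1 + 27·144 ≡ 16 (mod 17). Nonzero ⇒ E is nonsingular.
For each x ∈ F_17, compute rhs = x³ + 1·x + 12 mod 17, then count y ∈ F_17 with y² ≡ rhs.
  x = 0: rhs = 12, matching y values: none (0 points).
  x = 1: rhs = 14, matching y values: none (0 points).
  x = 2: rhs = 5, matching y values: none (0 points).
  x = 3: rhs = 8, matching y values: 5, 12 (2 points).
  x = 4: rhs = 12, matching y values: none (0 points).
  x = 5: rhs = 6, matching y values: none (0 points).
  x = 6: rhs = 13, matching y values: 8, 9 (2 points).
  x = 7: rhs = 5, matching y values: none (0 points).
  x = 8: rhs = 5, matching y values: none (0 points).
  x = 9: rhs = 2, matching y values: 6, 11 (2 points).
  x = 10: rhs = 2, matching y values: 6, 11 (2 points).
  x = 11: rhs = 11, matching y values: none (0 points).
  x = 12: rhs = 1, matching y values: 1, 16 (2 points).
  x = 13: rhs = 12, matching y values: none (0 points).
  x = 14: rhs = 16, matching y values: 4, 13 (2 points).
  x = 15: rhs = 2, matching y values: 6, 11 (2 points).
  x = 16: rhs = 10, matching y values: none (0 points).
Total affine count: 14.
Full point count |E(F_17)| = 14 + 1 = 15.
Hasse bound: |15 − (17+1)| = |-3| = 3 ≤ 2√17 ≈ 8.2462 ✓.


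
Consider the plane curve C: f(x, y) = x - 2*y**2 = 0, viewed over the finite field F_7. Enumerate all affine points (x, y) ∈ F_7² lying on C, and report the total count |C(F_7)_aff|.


Affine F_7-points: {(0, 0), (1, 2), (1, 5), (2, 1), (2, 6), (4, 3), (4, 4)}; count = 7.

For each of the 49 pairs (x, y) ∈ F_7², evaluate f(x, y) mod 7. Record the zeros.
  x = 0: [0↦0, 1↦5, 2↦6, 3↦3, 4↦3, 5↦6, 6↦5]  zeros at y ∈ {0}
  x = 1: [0↦1, 1↦6, 2↦0, 3↦4, 4↦4, 5↦0, 6↦6]  zeros at y ∈ {2, 5}
  x = 2: [0↦2, 1↦0, 2↦1, 3↦5, 4↦5, 5↦1, 6↦0]  zeros at y ∈ {1, 6}
  x = 3: [0↦3, 1↦1, 2↦2, 3↦6, 4↦6, 5↦2, 6↦1]  zeros at y ∈ ∅
  x = 4: [0↦4, 1↦2, 2↦3, 3↦0, 4↦0, 5↦3, 6↦2]  zeros at y ∈ {3, 4}
  x = 5: [0↦5, 1↦3, 2↦4, 3↦1, 4↦1, 5↦4, 6↦3]  zeros at y ∈ ∅
  x = 6: [0↦6, 1↦4, 2↦5, 3↦2, 4↦2, 5↦5, 6↦4]  zeros at y ∈ ∅
Collecting zeros: affine points = {(0, 0), (1, 2), (1, 5), (2, 1), (2, 6), (4, 3), (4, 4)}.
Total count |C(F_7)_aff| = 7.


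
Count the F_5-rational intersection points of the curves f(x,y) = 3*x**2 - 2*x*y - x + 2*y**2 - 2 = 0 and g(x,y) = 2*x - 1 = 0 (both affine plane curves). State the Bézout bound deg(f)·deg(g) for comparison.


Common zeros: {(3, 4)}; count = 1; Bézout bound = 2.

deg(f) = 2, deg(g) = 1, so Bézout bound = 2.
Scan x ∈ F_5. For each x, list the y ∈ F_5 with f(x, y) ≡ 0 and those with g(x, y) ≡ 0 (mod 5); the common zeros in that column are the intersection.
  x = 0: f ≡ 0 at y ∈ {1, 4}; g ≡ 0 at y ∈ ∅; common: ∅.
  x = 1: f ≡ 0 at y ∈ {0, 1}; g ≡ 0 at y ∈ ∅; common: ∅.
  x = 2: f ≡ 0 at y ∈ ∅; g ≡ 0 at y ∈ ∅; common: ∅.
  x = 3: f ≡ 0 at y ∈ {4}; g ≡ 0 at y ∈ {0, 1, 2, 3, 4}; common: {4}.
  x = 4: f ≡ 0 at y ∈ ∅; g ≡ 0 at y ∈ ∅; common: ∅.
Collecting: common zeros = {(3, 4)}, so the count is 1.
Comparison with the Bézout bound: 1 ≤ 2 = deg(f)·deg(g), as expected for curves with no common component (the affine F_5-count falls short of the bound because intersections may lie at infinity, over extension fields, or carry multiplicity).


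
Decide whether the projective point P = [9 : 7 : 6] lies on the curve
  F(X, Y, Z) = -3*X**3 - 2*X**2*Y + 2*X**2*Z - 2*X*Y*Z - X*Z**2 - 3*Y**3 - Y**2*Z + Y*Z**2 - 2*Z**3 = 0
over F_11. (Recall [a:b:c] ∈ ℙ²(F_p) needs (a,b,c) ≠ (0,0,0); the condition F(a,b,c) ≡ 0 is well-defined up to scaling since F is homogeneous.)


F(9,7,6) ≡ 7 (mod 11); P is NOT on the curve.

Evaluate F(9, 7, 6) term-by-term (mod 11).
  -3*X**3 ↦ -3·729·1·1 = -2187
  -2*X**2*Y ↦ -2·81·7·1 = -1134
  2*X**2*Z ↦ 2·81·1·6 = 972
  -2*X*Y*Z ↦ -2·9·7·6 = -756
  -X*Z**2 ↦ -1·9·1·36 = -324
  -3*Y**3 ↦ -3·1·343·1 = -1029
  -Y**2*Z ↦ -1·1·49·6 = -294
  Y*Z**2 ↦ 1·1·7·36 = 252
  -2*Z**3 ↦ -2·1·1·216 = -432
Sum: F(9, 7, 6) = (-2187) + (-1134) + (972) + (-756) + (-324) + (-1029) + (-294) + (252) + (-432) = -4932.
Reducing mod 11: -4932 ≡ 7 (mod 11).
Since F(a, b, c) ≡ 7 ≠ 0 (mod 11), P does NOT lie on the curve.


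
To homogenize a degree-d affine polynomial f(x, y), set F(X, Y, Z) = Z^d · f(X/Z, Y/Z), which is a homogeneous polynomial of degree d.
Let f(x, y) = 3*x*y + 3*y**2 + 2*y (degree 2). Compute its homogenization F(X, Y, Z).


F(X, Y, Z) = 3*X*Y + 3*Y**2 + 2*Y*Z

deg(f) = 2.
Substitute x = X/Z, y = Y/Z into f, then multiply by Z^2.
  monomial 3·x^1·y^1 ↦ 3·X^1·Y^1·Z^0.
  monomial 3·x^0·y^2 ↦ 3·X^0·Y^2·Z^0.
  monomial 2·x^0·y^1 ↦ 2·X^0·Y^1·Z^1.
Collecting: F(X, Y, Z) = 3*X*Y + 3*Y**2 + 2*Y*Z.


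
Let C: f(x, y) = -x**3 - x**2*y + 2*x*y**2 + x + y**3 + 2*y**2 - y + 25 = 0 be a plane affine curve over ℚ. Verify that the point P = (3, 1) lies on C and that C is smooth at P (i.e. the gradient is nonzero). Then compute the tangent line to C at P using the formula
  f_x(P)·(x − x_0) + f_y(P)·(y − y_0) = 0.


Tangent line at P: -30*x + 9*y + 81 = 0.

Step 1: f(3, 1) = 0, so P lies on C.
Step 2: partial derivatives
  f_x(x, y) = -3*x**2 - 2*x*y + 2*y**2 + 1, f_y(x, y) = -x**2 + 4*x*y + 3*y**2 + 4*y - 1.
  f_x(P) = -30, f_y(P) = 9 (gradient nonzero, so P is smooth).
Step 3: tangent line at P: -30·(x − 3) + 9·(y − 1) = 0.
Expanding: -30*x + 9*y + 81 = 0.


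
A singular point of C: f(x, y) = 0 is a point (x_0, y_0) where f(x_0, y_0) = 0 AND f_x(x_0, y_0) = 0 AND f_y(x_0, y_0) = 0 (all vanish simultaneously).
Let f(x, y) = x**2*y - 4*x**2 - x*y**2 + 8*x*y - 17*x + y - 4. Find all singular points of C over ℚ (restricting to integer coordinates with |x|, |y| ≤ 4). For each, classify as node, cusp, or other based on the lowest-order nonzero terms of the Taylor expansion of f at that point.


Singular points: {(-1, 3)}; classification: node.

Compute partial derivatives:
  f_x = 2*x*y - 8*x - y**2 + 8*y - 17.
  f_y = x**2 - 2*x*y + 8*x + 1.
Scan x_0 ∈ {−4, ..., 4}. For each x_0, f_y(x_0, y) is a polynomial in y; find its integer roots y ∈ {−4, ..., 4}, then test f_x and f at those candidates.
  x = -4: f_y(-4, y) = 8*y - 15; no integer root y with |y| ≤ 4.
  x = -3: f_y(-3, y) = 6*y - 14; no integer root y with |y| ≤ 4.
  x = -2: f_y(-2, y) = 4*y - 11; no integer root y with |y| ≤ 4.
  x = -1: f_y(-1, y) = 2*y - 6; vanishes at y ∈ {3}. (-1, 3): f_x = 0, f = 0 — SINGULAR.
  x = 0: f_y(0, y) = 1; no integer root y with |y| ≤ 4.
  x = 1: f_y(1, y) = 10 - 2*y; no integer root y with |y| ≤ 4.
  x = 2: f_y(2, y) = 21 - 4*y; no integer root y with |y| ≤ 4.
  x = 3: f_y(3, y) = 34 - 6*y; no integer root y with |y| ≤ 4.
  x = 4: f_y(4, y) = 49 - 8*y; no integer root y with |y| ≤ 4.
Only singular point on the grid: (-1, 3).
Classify: substitute x = -1 + u, y = 3 + v and expand: f = u**2*v - u**2 - u*v**2 + v**2.
No constant or linear terms (consistent with a singular point). Quadratic part: -u**2 + v**2. Cubic part: u**2*v - u*v**2.
The quadratic part v**2 - u**2 = (v − u)(v + u) splits into two distinct linear factors, so there are two distinct tangent lines y − 3 = ±(x − -1) — this is a node (ordinary double point).
Classification: node.


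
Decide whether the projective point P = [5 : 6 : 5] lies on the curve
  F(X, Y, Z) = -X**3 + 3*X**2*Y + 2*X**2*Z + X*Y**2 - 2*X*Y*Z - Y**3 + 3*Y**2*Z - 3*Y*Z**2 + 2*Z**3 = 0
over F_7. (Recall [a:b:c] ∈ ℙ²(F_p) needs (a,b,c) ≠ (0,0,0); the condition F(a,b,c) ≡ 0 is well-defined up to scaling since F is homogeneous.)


F(5,6,5) ≡ 5 (mod 7); P is NOT on the curve.

Evaluate F(5, 6, 5) term-by-term (mod 7).
  -X**3 ↦ -1·125·1·1 = -125
  3*X**2*Y ↦ 3·25·6·1 = 450
  2*X**2*Z ↦ 2·25·1·5 = 250
  X*Y**2 ↦ 1·5·36·1 = 180
  -2*X*Y*Z ↦ -2·5·6·5 = -300
  -Y**3 ↦ -1·1·216·1 = -216
  3*Y**2*Z ↦ 3·1·36·5 = 540
  -3*Y*Z**2 ↦ -3·1·6·25 = -450
  2*Z**3 ↦ 2·1·1·125 = 250
Sum: F(5, 6, 5) = (-125) + (450) + (250) + (180) + (-300) + (-216) + (540) + (-450) + (250) = 579.
Reducing mod 7: 579 ≡ 5 (mod 7).
Since F(a, b, c) ≡ 5 ≠ 0 (mod 7), P does NOT lie on the curve.


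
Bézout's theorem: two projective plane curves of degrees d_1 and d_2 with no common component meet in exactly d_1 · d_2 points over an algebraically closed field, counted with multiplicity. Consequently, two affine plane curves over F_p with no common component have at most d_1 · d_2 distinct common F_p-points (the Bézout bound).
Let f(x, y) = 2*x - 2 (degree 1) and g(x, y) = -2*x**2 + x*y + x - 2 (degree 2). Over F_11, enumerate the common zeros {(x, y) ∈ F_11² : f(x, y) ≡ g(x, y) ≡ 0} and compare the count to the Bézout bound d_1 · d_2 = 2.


Common zeros: {(1, 3)}; count = 1; Bézout bound = 2.

deg(f) = 1, deg(g) = 2, so Bézout bound = 2.
Scan x ∈ F_11. For each x, list the y ∈ F_11 with f(x, y) ≡ 0 and those with g(x, y) ≡ 0 (mod 11); the common zeros in that column are the intersection.
  x = 0: f ≡ 0 at y ∈ ∅; g ≡ 0 at y ∈ ∅; common: ∅.
  x = 1: f ≡ 0 at y ∈ {0, 1, 2, 3, 4, 5, 6, 7, 8, 9, 10}; g ≡ 0 at y ∈ {3}; common: {3}.
  x = 2: f ≡ 0 at y ∈ ∅; g ≡ 0 at y ∈ {4}; common: ∅.
  x = 3: f ≡ 0 at y ∈ ∅; g ≡ 0 at y ∈ {2}; common: ∅.
  x = 4: f ≡ 0 at y ∈ ∅; g ≡ 0 at y ∈ {2}; common: ∅.
  x = 5: f ≡ 0 at y ∈ ∅; g ≡ 0 at y ∈ {5}; common: ∅.
  x = 6: f ≡ 0 at y ∈ ∅; g ≡ 0 at y ∈ {4}; common: ∅.
  x = 7: f ≡ 0 at y ∈ ∅; g ≡ 0 at y ∈ {7}; common: ∅.
  x = 8: f ≡ 0 at y ∈ ∅; g ≡ 0 at y ∈ {7}; common: ∅.
  x = 9: f ≡ 0 at y ∈ ∅; g ≡ 0 at y ∈ {5}; common: ∅.
  x = 10: f ≡ 0 at y ∈ ∅; g ≡ 0 at y ∈ {6}; common: ∅.
Collecting: common zeros = {(1, 3)}, so the count is 1.
Comparison with the Bézout bound: 1 ≤ 2 = deg(f)·deg(g), as expected for curves with no common component (the affine F_11-count falls short of the bound because intersections may lie at infinity, over extension fields, or carry multiplicity).


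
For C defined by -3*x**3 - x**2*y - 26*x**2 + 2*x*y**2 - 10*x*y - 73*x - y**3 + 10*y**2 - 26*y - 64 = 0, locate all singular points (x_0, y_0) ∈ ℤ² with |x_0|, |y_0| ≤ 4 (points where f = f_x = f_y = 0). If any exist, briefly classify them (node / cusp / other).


Singular points: {(-3, 1)}; classification: cusp.

Compute partial derivatives:
  f_x = -9*x**2 - 2*x*y - 52*x + 2*y**2 - 10*y - 73.
  f_y = -x**2 + 4*x*y - 10*x - 3*y**2 + 20*y - 26.
Scan x_0 ∈ {−4, ..., 4}. For each x_0, f_y(x_0, y) is a polynomial in y; find its integer roots y ∈ {−4, ..., 4}, then test f_x and f at those candidates.
  x = -4: f_y(-4, y) = -3*y**2 + 4*y - 2; no integer root y with |y| ≤ 4.
  x = -3: f_y(-3, y) = -3*y**2 + 8*y - 5; vanishes at y ∈ {1}. (-3, 1): f_x = 0, f = 0 — SINGULAR.
  x = -2: f_y(-2, y) = -3*y**2 + 12*y - 10; no integer root y with |y| ≤ 4.
  x = -1: f_y(-1, y) = -3*y**2 + 16*y - 17; no integer root y with |y| ≤ 4.
  x = 0: f_y(0, y) = -3*y**2 + 20*y - 26; no integer root y with |y| ≤ 4.
  x = 1: f_y(1, y) = -3*y**2 + 24*y - 37; no integer root y with |y| ≤ 4.
  x = 2: f_y(2, y) = -3*y**2 + 28*y - 50; no integer root y with |y| ≤ 4.
  x = 3: f_y(3, y) = -3*y**2 + 32*y - 65; no integer root y with |y| ≤ 4.
  x = 4: f_y(4, y) = -3*y**2 + 36*y - 82; no integer root y with |y| ≤ 4.
Only singular point on the grid: (-3, 1).
Classify: substitute x = -3 + u, y = 1 + v and expand: f = -3*u**3 - u**2*v + 2*u*v**2 - v**3 + v**2.
No constant or linear terms (consistent with a singular point). Quadratic part: v**2. Cubic part: -3*u**3 - u**2*v + 2*u*v**2 - v**3.
The quadratic part v**2 is a perfect square, so there is a single (double) tangent line v = 0, i.e. y = 1. Restricting the cubic part to that line (v = 0) leaves -3*u**3 ≠ 0, so f is not divisible by v and the branch is v² ≈ 3*u**3 to lowest order — this is a cusp.
Classification: cusp.


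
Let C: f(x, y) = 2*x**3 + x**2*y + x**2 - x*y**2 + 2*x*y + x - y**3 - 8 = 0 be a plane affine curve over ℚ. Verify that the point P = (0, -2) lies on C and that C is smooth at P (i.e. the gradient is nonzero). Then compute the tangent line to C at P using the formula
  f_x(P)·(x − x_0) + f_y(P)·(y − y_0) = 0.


Tangent line at P: -7*x - 12*y - 24 = 0.

Step 1: f(0, -2) = 0, so P lies on C.
Step 2: partial derivatives
  f_x(x, y) = 6*x**2 + 2*x*y + 2*x - y**2 + 2*y + 1, f_y(x, y) = x**2 - 2*x*y + 2*x - 3*y**2.
  f_x(P) = -7, f_y(P) = -12 (gradient nonzero, so P is smooth).
Step 3: tangent line at P: -7·(x − 0) + -12·(y − -2) = 0.
Expanding: -7*x - 12*y - 24 = 0.


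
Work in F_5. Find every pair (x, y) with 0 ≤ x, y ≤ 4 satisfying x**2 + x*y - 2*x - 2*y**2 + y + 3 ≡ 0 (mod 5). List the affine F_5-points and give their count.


Affine F_5-points: {(0, 4), (1, 3), (3, 3), (3, 4)}; count = 4.

For each of the 25 pairs (x, y) ∈ F_5², evaluate f(x, y) mod 5. Record the zeros.
  x = 0: [0↦3, 1↦2, 2↦2, 3↦3, 4↦0]  zeros at y ∈ {4}
  x = 1: [0↦2, 1↦2, 2↦3, 3↦0, 4↦3]  zeros at y ∈ {3}
  x = 2: [0↦3, 1↦4, 2↦1, 3↦4, 4↦3]  zeros at y ∈ ∅
  x = 3: [0↦1, 1↦3, 2↦1, 3↦0, 4↦0]  zeros at y ∈ {3, 4}
  x = 4: [0↦1, 1↦4, 2↦3, 3↦3, 4↦4]  zeros at y ∈ ∅
Collecting zeros: affine points = {(0, 4), (1, 3), (3, 3), (3, 4)}.
Total count |C(F_5)_aff| = 4.


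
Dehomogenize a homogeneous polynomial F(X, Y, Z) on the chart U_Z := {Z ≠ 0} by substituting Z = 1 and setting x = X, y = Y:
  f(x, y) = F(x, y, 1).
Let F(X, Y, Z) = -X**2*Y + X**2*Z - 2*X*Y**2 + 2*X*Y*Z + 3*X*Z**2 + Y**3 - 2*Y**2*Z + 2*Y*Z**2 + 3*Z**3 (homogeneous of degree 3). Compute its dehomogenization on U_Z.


f(x, y) = -x**2*y + x**2 - 2*x*y**2 + 2*x*y + 3*x + y**3 - 2*y**2 + 2*y + 3

On U_Z we set Z = 1. Each monomial c·X^i·Y^j·Z^k in F becomes c·x^i·y^j·1^k = c·x^i·y^j.
Substituting Z = 1: F(X, Y, 1) = -x**2*y + x**2 - 2*x*y**2 + 2*x*y + 3*x + y**3 - 2*y**2 + 2*y + 3.
Note: deg(f) ≤ deg(F) = 3; strict inequality happens when F is divisible by Z (lost terms).


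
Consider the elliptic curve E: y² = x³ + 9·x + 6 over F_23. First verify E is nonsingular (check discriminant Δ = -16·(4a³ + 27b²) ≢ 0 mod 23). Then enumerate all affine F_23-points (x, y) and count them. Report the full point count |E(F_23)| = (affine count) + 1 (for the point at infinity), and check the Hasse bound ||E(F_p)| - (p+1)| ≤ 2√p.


Affine points = {(0, 11), (0, 12), (1, 4), (1, 19), (2, 3), (2, 20), (6, 0), (12, 5), (12, 18), (14, 1), (14, 22), (17, 9), (17, 14), (21, 7), (21, 16)}; affine count = 15; |E(F_23)| = 16.

Discriminant check: Δ ∝ 4a³ + 27b² = 4·9³ + 27·6² = 4·729 + 27·36 ≡ 1 (mod 23). Nonzero ⇒ E is nonsingular.
For each x ∈ F_23, compute rhs = x³ + 9·x + 6 mod 23, then count y ∈ F_23 with y² ≡ rhs.
  x = 0: rhs = 6, matching y values: 11, 12 (2 points).
  x = 1: rhs = 16, matching y values: 4, 19 (2 points).
  x = 2: rhs = 9, matching y values: 3, 20 (2 points).
  x = 3: rhs = 14, matching y values: none (0 points).
  x = 4: rhs = 14, matching y values: none (0 points).
  x = 5: rhs = 15, matching y values: none (0 points).
  x = 6: rhs = 0, matching y values: 0 (1 points).
  x = 7: rhs = 21, matching y values: none (0 points).
  x = 8: rhs = 15, matching y values: none (0 points).
  x = 9: rhs = 11, matching y values: none (0 points).
  x = 10: rhs = 15, matching y values: none (0 points).
  x = 11: rhs = 10, matching y values: none (0 points).
  x = 12: rhs = 2, matching y values: 5, 18 (2 points).
  x = 13: rhs = 20, matching y values: none (0 points).
  x = 14: rhs = 1, matching y values: 1, 22 (2 points).
  x = 15: rhs = 20, matching y values: none (0 points).
  x = 16: rhs = 14, matching y values: none (0 points).
  x = 17: rhs = 12, matching y values: 9, 14 (2 points).
  x = 18: rhs = 20, matching y values: none (0 points).
  x = 19: rhs = 21, matching y values: none (0 points).
  x = 20: rhs = 21, matching y values: none (0 points).
  x = 21: rhs = 3, matching y values: 7, 16 (2 points).
  x = 22: rhs = 19, matching y values: none (0 points).
Total affine count: 15.
Full point count |E(F_23)| = 15 + 1 = 16.
Hasse bound: |16 − (23+1)| = |-8| = 8 ≤ 2√23 ≈ 9.5917 ✓.


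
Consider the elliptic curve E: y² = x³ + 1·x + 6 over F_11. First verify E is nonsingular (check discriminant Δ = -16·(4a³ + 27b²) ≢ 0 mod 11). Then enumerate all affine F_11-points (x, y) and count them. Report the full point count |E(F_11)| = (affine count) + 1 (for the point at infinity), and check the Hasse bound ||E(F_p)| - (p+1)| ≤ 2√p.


Affine points = {(2, 4), (2, 7), (3, 5), (3, 6), (5, 2), (5, 9), (7, 2), (7, 9), (8, 3), (8, 8), (10, 2), (10, 9)}; affine count = 12; |E(F_11)| = 13.

Discriminant check: Δ ∝ 4a³ + 27b² = 4·1³ + 27·6² = 4·1 + 27·36 ≡ 8 (mod 11). Nonzero ⇒ E is nonsingular.
For each x ∈ F_11, compute rhs = x³ + 1·x + 6 mod 11, then count y ∈ F_11 with y² ≡ rhs.
  x = 0: rhs = 6, matching y values: none (0 points).
  x = 1: rhs = 8, matching y values: none (0 points).
  x = 2: rhs = 5, matching y values: 4, 7 (2 points).
  x = 3: rhs = 3, matching y values: 5, 6 (2 points).
  x = 4: rhs = 8, matching y values: none (0 points).
  x = 5: rhs = 4, matching y values: 2, 9 (2 points).
  x = 6: rhs = 8, matching y values: none (0 points).
  x = 7: rhs = 4, matching y values: 2, 9 (2 points).
  x = 8: rhs = 9, matching y values: 3, 8 (2 points).
  x = 9: rhs = 7, matching y values: none (0 points).
  x = 10: rhs = 4, matching y values: 2, 9 (2 points).
Total affine count: 12.
Full point count |E(F_11)| = 12 + 1 = 13.
Hasse bound: |13 − (11+1)| = |1| = 1 ≤ 2√11 ≈ 6.6332 ✓.


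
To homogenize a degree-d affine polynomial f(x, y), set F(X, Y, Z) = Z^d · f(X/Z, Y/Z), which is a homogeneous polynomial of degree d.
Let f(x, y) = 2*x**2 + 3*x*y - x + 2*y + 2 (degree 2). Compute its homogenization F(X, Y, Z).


F(X, Y, Z) = 2*X**2 + 3*X*Y - X*Z + 2*Y*Z + 2*Z**2

deg(f) = 2.
Substitute x = X/Z, y = Y/Z into f, then multiply by Z^2.
  monomial 2·x^2·y^0 ↦ 2·X^2·Y^0·Z^0.
  monomial 3·x^1·y^1 ↦ 3·X^1·Y^1·Z^0.
  monomial -1·x^1·y^0 ↦ -1·X^1·Y^0·Z^1.
  monomial 2·x^0·y^1 ↦ 2·X^0·Y^1·Z^1.
  monomial 2·x^0·y^0 ↦ 2·X^0·Y^0·Z^2.
Collecting: F(X, Y, Z) = 2*X**2 + 3*X*Y - X*Z + 2*Y*Z + 2*Z**2.


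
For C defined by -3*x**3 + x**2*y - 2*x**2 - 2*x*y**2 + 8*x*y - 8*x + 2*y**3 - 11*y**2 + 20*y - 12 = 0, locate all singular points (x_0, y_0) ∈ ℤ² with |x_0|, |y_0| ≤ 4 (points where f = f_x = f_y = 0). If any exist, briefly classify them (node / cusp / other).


Singular points: {(0, 2)}; classification: cusp.

Compute partial derivatives:
  f_x = -9*x**2 + 2*x*y - 4*x - 2*y**2 + 8*y - 8.
  f_y = x**2 - 4*x*y + 8*x + 6*y**2 - 22*y + 20.
Scan x_0 ∈ {−4, ..., 4}. For each x_0, f_y(x_0, y) is a polynomial in y; find its integer roots y ∈ {−4, ..., 4}, then test f_x and f at those candidates.
  x = -4: f_y(-4, y) = 6*y**2 - 6*y + 4; no integer root y with |y| ≤ 4.
  x = -3: f_y(-3, y) = 6*y**2 - 10*y + 5; no integer root y with |y| ≤ 4.
  x = -2: f_y(-2, y) = 6*y**2 - 14*y + 8; vanishes at y ∈ {1}. (-2, 1): f_x = -34 ≠ 0.
  x = -1: f_y(-1, y) = 6*y**2 - 18*y + 13; no integer root y with |y| ≤ 4.
  x = 0: f_y(0, y) = 6*y**2 - 22*y + 20; vanishes at y ∈ {2}. (0, 2): f_x = 0, f = 0 — SINGULAR.
  x = 1: f_y(1, y) = 6*y**2 - 26*y + 29; no integer root y with |y| ≤ 4.
  x = 2: f_y(2, y) = 6*y**2 - 30*y + 40; no integer root y with |y| ≤ 4.
  x = 3: f_y(3, y) = 6*y**2 - 34*y + 53; no integer root y with |y| ≤ 4.
  x = 4: f_y(4, y) = 6*y**2 - 38*y + 68; no integer root y with |y| ≤ 4.
Only singular point on the grid: (0, 2).
Classify: substitute x = 0 + u, y = 2 + v and expand: f = -3*u**3 + u**2*v - 2*u*v**2 + 2*v**3 + v**2.
No constant or linear terms (consistent with a singular point). Quadratic part: v**2. Cubic part: -3*u**3 + u**2*v - 2*u*v**2 + 2*v**3.
The quadratic part v**2 is a perfect square, so there is a single (double) tangent line v = 0, i.e. y = 2. Restricting the cubic part to that line (v = 0) leaves -3*u**3 ≠ 0, so f is not divisible by v and the branch is v² ≈ 3*u**3 to lowest order — this is a cusp.
Classification: cusp.


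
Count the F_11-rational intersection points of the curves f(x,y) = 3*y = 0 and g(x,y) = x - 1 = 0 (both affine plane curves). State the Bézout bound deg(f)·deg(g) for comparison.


Common zeros: {(1, 0)}; count = 1; Bézout bound = 1.

deg(f) = 1, deg(g) = 1, so Bézout bound = 1.
Scan x ∈ F_11. For each x, list the y ∈ F_11 with f(x, y) ≡ 0 and those with g(x, y) ≡ 0 (mod 11); the common zeros in that column are the intersection.
  x = 0: f ≡ 0 at y ∈ {0}; g ≡ 0 at y ∈ ∅; common: ∅.
  x = 1: f ≡ 0 at y ∈ {0}; g ≡ 0 at y ∈ {0, 1, 2, 3, 4, 5, 6, 7, 8, 9, 10}; common: {0}.
  x = 2: f ≡ 0 at y ∈ {0}; g ≡ 0 at y ∈ ∅; common: ∅.
  x = 3: f ≡ 0 at y ∈ {0}; g ≡ 0 at y ∈ ∅; common: ∅.
  x = 4: f ≡ 0 at y ∈ {0}; g ≡ 0 at y ∈ ∅; common: ∅.
  x = 5: f ≡ 0 at y ∈ {0}; g ≡ 0 at y ∈ ∅; common: ∅.
  x = 6: f ≡ 0 at y ∈ {0}; g ≡ 0 at y ∈ ∅; common: ∅.
  x = 7: f ≡ 0 at y ∈ {0}; g ≡ 0 at y ∈ ∅; common: ∅.
  x = 8: f ≡ 0 at y ∈ {0}; g ≡ 0 at y ∈ ∅; common: ∅.
  x = 9: f ≡ 0 at y ∈ {0}; g ≡ 0 at y ∈ ∅; common: ∅.
  x = 10: f ≡ 0 at y ∈ {0}; g ≡ 0 at y ∈ ∅; common: ∅.
Collecting: common zeros = {(1, 0)}, so the count is 1.
Comparison with the Bézout bound: 1 ≤ 1 = deg(f)·deg(g), as expected for curves with no common component (the bound is attained).


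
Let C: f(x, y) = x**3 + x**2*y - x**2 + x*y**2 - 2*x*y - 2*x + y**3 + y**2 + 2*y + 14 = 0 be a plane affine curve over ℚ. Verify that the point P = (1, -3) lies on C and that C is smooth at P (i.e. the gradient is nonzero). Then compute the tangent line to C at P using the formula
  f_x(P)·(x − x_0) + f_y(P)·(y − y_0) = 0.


Tangent line at P: 8*x + 16*y + 40 = 0.

Step 1: f(1, -3) = 0, so P lies on C.
Step 2: partial derivatives
  f_x(x, y) = 3*x**2 + 2*x*y - 2*x + y**2 - 2*y - 2, f_y(x, y) = x**2 + 2*x*y - 2*x + 3*y**2 + 2*y + 2.
  f_x(P) = 8, f_y(P) = 16 (gradient nonzero, so P is smooth).
Step 3: tangent line at P: 8·(x − 1) + 16·(y − -3) = 0.
Expanding: 8*x + 16*y + 40 = 0.


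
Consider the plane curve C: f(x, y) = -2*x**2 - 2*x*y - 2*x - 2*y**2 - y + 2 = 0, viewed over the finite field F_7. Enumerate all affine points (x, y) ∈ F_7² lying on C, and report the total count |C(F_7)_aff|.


Affine F_7-points: {(1, 1), (2, 2), (2, 6), (4, 1), (4, 5), (5, 6)}; count = 6.

For each of the 49 pairs (x, y) ∈ F_7², evaluate f(x, y) mod 7. Record the zeros.
  x = 0: [0↦2, 1↦6, 2↦6, 3↦2, 4↦1, 5↦3, 6↦1]  zeros at y ∈ ∅
  x = 1: [0↦5, 1↦0, 2↦5, 3↦6, 4↦3, 5↦3, 6↦6]  zeros at y ∈ {1}
  x = 2: [0↦4, 1↦4, 2↦0, 3↦6, 4↦1, 5↦6, 6↦0]  zeros at y ∈ {2, 6}
  x = 3: [0↦6, 1↦4, 2↦5, 3↦2, 4↦2, 5↦5, 6↦4]  zeros at y ∈ ∅
  x = 4: [0↦4, 1↦0, 2↦6, 3↦1, 4↦6, 5↦0, 6↦4]  zeros at y ∈ {1, 5}
  x = 5: [0↦5, 1↦6, 2↦3, 3↦3, 4↦6, 5↦5, 6↦0]  zeros at y ∈ {6}
  x = 6: [0↦2, 1↦1, 2↦3, 3↦1, 4↦2, 5↦6, 6↦6]  zeros at y ∈ ∅
Collecting zeros: affine points = {(1, 1), (2, 2), (2, 6), (4, 1), (4, 5), (5, 6)}.
Total count |C(F_7)_aff| = 6.


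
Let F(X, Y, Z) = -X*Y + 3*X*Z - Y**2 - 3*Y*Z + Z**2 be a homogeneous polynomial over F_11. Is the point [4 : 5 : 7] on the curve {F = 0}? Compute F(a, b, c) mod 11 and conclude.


F(4,5,7) ≡ 5 (mod 11); P is NOT on the curve.

Evaluate F(4, 5, 7) term-by-term (mod 11).
  -X*Y ↦ -1·4·5·1 = -20
  3*X*Z ↦ 3·4·1·7 = 84
  -Y**2 ↦ -1·1·25·1 = -25
  -3*Y*Z ↦ -3·1·5·7 = -105
  Z**2 ↦ 1·1·1·49 = 49
Sum: F(4, 5, 7) = (-20) + (84) + (-25) + (-105) + (49) = -17.
Reducing mod 11: -17 ≡ 5 (mod 11).
Since F(a, b, c) ≡ 5 ≠ 0 (mod 11), P does NOT lie on the curve.


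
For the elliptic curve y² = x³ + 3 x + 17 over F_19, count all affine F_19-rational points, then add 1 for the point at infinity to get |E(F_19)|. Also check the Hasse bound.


Affine points = {(0, 6), (0, 13), (4, 6), (4, 13), (5, 9), (5, 10), (6, 2), (6, 17), (7, 1), (7, 18), (13, 7), (13, 12), (15, 6), (15, 13), (16, 0)}; affine count = 15; |E(F_19)| = 16.

Discriminant check: Δ ∝ 4a³ + 27b² = 4·3³ + 27·17² = 4·27 + 27·289 ≡ 7 (mod 19). Nonzero ⇒ E is nonsingular.
For each x ∈ F_19, compute rhs = x³ + 3·x + 17 mod 19, then count y ∈ F_19 with y² ≡ rhs.
  x = 0: rhs = 17, matching y values: 6, 13 (2 points).
  x = 1: rhs = 2, matching y values: none (0 points).
  x = 2: rhs = 12, matching y values: none (0 points).
  x = 3: rhs = 15, matching y values: none (0 points).
  x = 4: rhs = 17, matching y values: 6, 13 (2 points).
  x = 5: rhs = 5, matching y values: 9, 10 (2 points).
  x = 6: rhs = 4, matching y values: 2, 17 (2 points).
  x = 7: rhs = 1, matching y values: 1, 18 (2 points).
  x = 8: rhs = 2, matching y values: none (0 points).
  x = 9: rhs = 13, matching y values: none (0 points).
  x = 10: rhs = 2, matching y values: none (0 points).
  x = 11: rhs = 13, matching y values: none (0 points).
  x = 12: rhs = 14, matching y values: none (0 points).
  x = 13: rhs = 11, matching y values: 7, 12 (2 points).
  x = 14: rhs = 10, matching y values: none (0 points).
  x = 15: rhs = 17, matching y values: 6, 13 (2 points).
  x = 16: rhs = 0, matching y values: 0 (1 points).
  x = 17: rhs = 3, matching y values: none (0 points).
  x = 18: rhs = 13, matching y values: none (0 points).
Total affine count: 15.
Full point count |E(F_19)| = 15 + 1 = 16.
Hasse bound: |16 − (19+1)| = |-4| = 4 ≤ 2√19 ≈ 8.7178 ✓.


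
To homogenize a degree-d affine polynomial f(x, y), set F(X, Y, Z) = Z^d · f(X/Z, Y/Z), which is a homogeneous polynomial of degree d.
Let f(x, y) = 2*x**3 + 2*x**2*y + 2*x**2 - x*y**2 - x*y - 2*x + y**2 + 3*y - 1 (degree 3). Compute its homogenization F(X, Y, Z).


F(X, Y, Z) = 2*X**3 + 2*X**2*Y + 2*X**2*Z - X*Y**2 - X*Y*Z - 2*X*Z**2 + Y**2*Z + 3*Y*Z**2 - Z**3

deg(f) = 3.
Substitute x = X/Z, y = Y/Z into f, then multiply by Z^3.
  monomial 2·x^3·y^0 ↦ 2·X^3·Y^0·Z^0.
  monomial 2·x^2·y^1 ↦ 2·X^2·Y^1·Z^0.
  monomial 2·x^2·y^0 ↦ 2·X^2·Y^0·Z^1.
  monomial -1·x^1·y^2 ↦ -1·X^1·Y^2·Z^0.
  monomial -1·x^1·y^1 ↦ -1·X^1·Y^1·Z^1.
  monomial -2·x^1·y^0 ↦ -2·X^1·Y^0·Z^2.
  monomial 1·x^0·y^2 ↦ 1·X^0·Y^2·Z^1.
  monomial 3·x^0·y^1 ↦ 3·X^0·Y^1·Z^2.
  monomial -1·x^0·y^0 ↦ -1·X^0·Y^0·Z^3.
Collecting: F(X, Y, Z) = 2*X**3 + 2*X**2*Y + 2*X**2*Z - X*Y**2 - X*Y*Z - 2*X*Z**2 + Y**2*Z + 3*Y*Z**2 - Z**3.


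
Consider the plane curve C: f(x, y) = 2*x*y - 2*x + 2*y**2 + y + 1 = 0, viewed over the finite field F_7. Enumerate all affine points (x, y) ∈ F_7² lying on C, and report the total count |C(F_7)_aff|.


Affine F_7-points: {(0, 5), (2, 4), (4, 0), (4, 6), (5, 2), (5, 3)}; count = 6.

For each of the 49 pairs (x, y) ∈ F_7², evaluate f(x, y) mod 7. Record the zeros.
  x = 0: [0↦1, 1↦4, 2↦4, 3↦1, 4↦2, 5↦0, 6↦2]  zeros at y ∈ {5}
  x = 1: [0↦6, 1↦4, 2↦6, 3↦5, 4↦1, 5↦1, 6↦5]  zeros at y ∈ ∅
  x = 2: [0↦4, 1↦4, 2↦1, 3↦2, 4↦0, 5↦2, 6↦1]  zeros at y ∈ {4}
  x = 3: [0↦2, 1↦4, 2↦3, 3↦6, 4↦6, 5↦3, 6↦4]  zeros at y ∈ ∅
  x = 4: [0↦0, 1↦4, 2↦5, 3↦3, 4↦5, 5↦4, 6↦0]  zeros at y ∈ {0, 6}
  x = 5: [0↦5, 1↦4, 2↦0, 3↦0, 4↦4, 5↦5, 6↦3]  zeros at y ∈ {2, 3}
  x = 6: [0↦3, 1↦4, 2↦2, 3↦4, 4↦3, 5↦6, 6↦6]  zeros at y ∈ ∅
Collecting zeros: affine points = {(0, 5), (2, 4), (4, 0), (4, 6), (5, 2), (5, 3)}.
Total count |C(F_7)_aff| = 6.


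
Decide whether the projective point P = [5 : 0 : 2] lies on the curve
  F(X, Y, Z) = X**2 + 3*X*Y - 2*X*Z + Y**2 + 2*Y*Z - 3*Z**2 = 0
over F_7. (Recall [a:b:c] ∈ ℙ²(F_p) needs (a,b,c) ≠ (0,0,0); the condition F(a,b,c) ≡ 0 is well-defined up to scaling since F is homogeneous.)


F(5,0,2) ≡ 0 (mod 7); P is on the curve.

Evaluate F(5, 0, 2) term-by-term (mod 7).
  X**2 ↦ 1·25·1·1 = 25
  3*X*Y ↦ 3·5·0·1 = 0
  -2*X*Z ↦ -2·5·1·2 = -20
  Y**2 ↦ 1·1·0·1 = 0
  2*Y*Z ↦ 2·1·0·2 = 0
  -3*Z**2 ↦ -3·1·1·4 = -12
Sum: F(5, 0, 2) = (25) + (0) + (-20) + (0) + (0) + (-12) = -7.
Reducing mod 7: -7 ≡ 0 (mod 7).
Since F(a, b, c) ≡ 0 (mod 7), P lies on the curve.


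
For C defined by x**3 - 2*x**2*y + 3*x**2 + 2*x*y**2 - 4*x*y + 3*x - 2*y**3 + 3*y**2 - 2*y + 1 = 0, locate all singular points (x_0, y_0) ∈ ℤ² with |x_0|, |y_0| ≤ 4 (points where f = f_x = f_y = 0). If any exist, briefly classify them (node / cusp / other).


Singular points: {(-1, 0)}; classification: cusp.

Compute partial derivatives:
  f_x = 3*x**2 - 4*x*y + 6*x + 2*y**2 - 4*y + 3.
  f_y = -2*x**2 + 4*x*y - 4*x - 6*y**2 + 6*y - 2.
Scan x_0 ∈ {−4, ..., 4}. For each x_0, f_y(x_0, y) is a polynomial in y; find its integer roots y ∈ {−4, ..., 4}, then test f_x and f at those candidates.
  x = -4: f_y(-4, y) = -6*y**2 - 10*y - 18; no integer root y with |y| ≤ 4.
  x = -3: f_y(-3, y) = -6*y**2 - 6*y - 8; no integer root y with |y| ≤ 4.
  x = -2: f_y(-2, y) = -6*y**2 - 2*y - 2; no integer root y with |y| ≤ 4.
  x = -1: f_y(-1, y) = -6*y**2 + 2*y; vanishes at y ∈ {0}. (-1, 0): f_x = 0, f = 0 — SINGULAR.
  x = 0: f_y(0, y) = -6*y**2 + 6*y - 2; no integer root y with |y| ≤ 4.
  x = 1: f_y(1, y) = -6*y**2 + 10*y - 8; no integer root y with |y| ≤ 4.
  x = 2: f_y(2, y) = -6*y**2 + 14*y - 18; no integer root y with |y| ≤ 4.
  x = 3: f_y(3, y) = -6*y**2 + 18*y - 32; no integer root y with |y| ≤ 4.
  x = 4: f_y(4, y) = -6*y**2 + 22*y - 50; no integer root y with |y| ≤ 4.
Only singular point on the grid: (-1, 0).
Classify: substitute x = -1 + u, y = 0 + v and expand: f = u**3 - 2*u**2*v + 2*u*v**2 - 2*v**3 + v**2.
No constant or linear terms (consistent with a singular point). Quadratic part: v**2. Cubic part: u**3 - 2*u**2*v + 2*u*v**2 - 2*v**3.
The quadratic part v**2 is a perfect square, so there is a single (double) tangent line v = 0, i.e. y = 0. Restricting the cubic part to that line (v = 0) leaves u**3 ≠ 0, so f is not divisible by v and the branch is v² ≈ -u**3 to lowest order — this is a cusp.
Classification: cusp.
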